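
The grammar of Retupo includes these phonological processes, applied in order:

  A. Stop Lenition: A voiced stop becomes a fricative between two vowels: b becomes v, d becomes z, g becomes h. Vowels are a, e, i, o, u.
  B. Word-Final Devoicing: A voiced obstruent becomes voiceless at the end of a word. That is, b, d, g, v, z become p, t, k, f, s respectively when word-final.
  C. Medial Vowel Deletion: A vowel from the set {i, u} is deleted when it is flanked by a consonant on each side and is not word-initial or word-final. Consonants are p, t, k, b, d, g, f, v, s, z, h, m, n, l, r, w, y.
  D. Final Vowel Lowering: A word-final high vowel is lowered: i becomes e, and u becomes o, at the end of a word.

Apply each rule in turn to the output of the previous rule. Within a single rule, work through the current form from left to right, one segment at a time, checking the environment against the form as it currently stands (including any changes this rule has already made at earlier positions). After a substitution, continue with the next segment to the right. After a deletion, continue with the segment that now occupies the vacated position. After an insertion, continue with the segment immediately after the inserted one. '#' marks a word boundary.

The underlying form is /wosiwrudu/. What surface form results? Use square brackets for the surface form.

[woswrzo]

A Stop Lenition: [wosiwrudu] → [wosiwruzu]
B Word-Final Devoicing: no change — [wosiwruzu]
C Medial Vowel Deletion: [wosiwruzu] → [woswrzu]
D Final Vowel Lowering: [woswrzu] → [woswrzo]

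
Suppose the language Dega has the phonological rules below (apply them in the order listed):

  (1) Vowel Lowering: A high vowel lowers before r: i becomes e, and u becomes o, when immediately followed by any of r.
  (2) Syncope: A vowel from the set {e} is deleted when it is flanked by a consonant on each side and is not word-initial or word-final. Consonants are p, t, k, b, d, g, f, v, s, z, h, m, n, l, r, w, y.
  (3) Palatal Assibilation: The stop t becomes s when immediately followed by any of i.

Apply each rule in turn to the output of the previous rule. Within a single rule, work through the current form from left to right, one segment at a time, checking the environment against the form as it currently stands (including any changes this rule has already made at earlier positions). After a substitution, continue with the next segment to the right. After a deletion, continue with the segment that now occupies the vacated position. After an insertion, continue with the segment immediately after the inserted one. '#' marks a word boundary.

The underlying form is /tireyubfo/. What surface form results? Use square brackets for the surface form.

[tryubfo]

(1) Vowel Lowering: [tireyubfo] → [tereyubfo]
(2) Syncope: [tereyubfo] → [tryubfo]
(3) Palatal Assibilation: no change — [tryubfo]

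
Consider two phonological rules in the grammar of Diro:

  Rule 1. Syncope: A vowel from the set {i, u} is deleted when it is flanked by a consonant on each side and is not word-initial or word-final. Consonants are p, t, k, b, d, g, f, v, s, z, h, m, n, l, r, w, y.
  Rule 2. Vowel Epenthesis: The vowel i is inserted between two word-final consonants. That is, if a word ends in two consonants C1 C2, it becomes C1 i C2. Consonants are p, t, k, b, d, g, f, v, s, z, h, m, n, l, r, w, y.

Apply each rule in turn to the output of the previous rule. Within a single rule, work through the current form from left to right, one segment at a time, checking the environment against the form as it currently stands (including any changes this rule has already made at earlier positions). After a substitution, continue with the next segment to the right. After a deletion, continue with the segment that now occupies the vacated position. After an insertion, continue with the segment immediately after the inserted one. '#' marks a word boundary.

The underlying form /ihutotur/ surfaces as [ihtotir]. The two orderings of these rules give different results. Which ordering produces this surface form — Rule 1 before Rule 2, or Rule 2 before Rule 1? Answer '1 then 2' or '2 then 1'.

Order 1 then 2:
  1 Syncope: [ihutotur] → [ihtotr]
  2 Vowel Epenthesis: [ihtotr] → [ihtotir]
  result: [ihtotir]
Order 2 then 1:
  2 Vowel Epenthesis: no change — [ihutotur]
  1 Syncope: [ihutotur] → [ihtotr]
  result: [ihtotr]

1 then 2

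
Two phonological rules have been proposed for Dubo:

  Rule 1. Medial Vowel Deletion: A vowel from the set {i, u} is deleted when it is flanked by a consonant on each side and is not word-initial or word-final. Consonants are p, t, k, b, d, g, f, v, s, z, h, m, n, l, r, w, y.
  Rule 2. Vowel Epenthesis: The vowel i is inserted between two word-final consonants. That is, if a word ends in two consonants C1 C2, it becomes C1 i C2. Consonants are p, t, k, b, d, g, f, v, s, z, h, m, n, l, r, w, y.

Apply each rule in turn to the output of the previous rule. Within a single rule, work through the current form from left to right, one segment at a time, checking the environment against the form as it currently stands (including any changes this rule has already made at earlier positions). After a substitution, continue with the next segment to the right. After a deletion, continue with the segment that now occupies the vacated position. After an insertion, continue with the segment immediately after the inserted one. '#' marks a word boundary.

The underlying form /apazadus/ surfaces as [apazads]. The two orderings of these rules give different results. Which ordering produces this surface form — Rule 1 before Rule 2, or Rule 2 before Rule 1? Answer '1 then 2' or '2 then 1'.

2 then 1

Order 1 then 2:
  1 Medial Vowel Deletion: [apazadus] → [apazads]
  2 Vowel Epenthesis: [apazads] → [apazadis]
  result: [apazadis]
Order 2 then 1:
  2 Vowel Epenthesis: no change — [apazadus]
  1 Medial Vowel Deletion: [apazadus] → [apazads]
  result: [apazads]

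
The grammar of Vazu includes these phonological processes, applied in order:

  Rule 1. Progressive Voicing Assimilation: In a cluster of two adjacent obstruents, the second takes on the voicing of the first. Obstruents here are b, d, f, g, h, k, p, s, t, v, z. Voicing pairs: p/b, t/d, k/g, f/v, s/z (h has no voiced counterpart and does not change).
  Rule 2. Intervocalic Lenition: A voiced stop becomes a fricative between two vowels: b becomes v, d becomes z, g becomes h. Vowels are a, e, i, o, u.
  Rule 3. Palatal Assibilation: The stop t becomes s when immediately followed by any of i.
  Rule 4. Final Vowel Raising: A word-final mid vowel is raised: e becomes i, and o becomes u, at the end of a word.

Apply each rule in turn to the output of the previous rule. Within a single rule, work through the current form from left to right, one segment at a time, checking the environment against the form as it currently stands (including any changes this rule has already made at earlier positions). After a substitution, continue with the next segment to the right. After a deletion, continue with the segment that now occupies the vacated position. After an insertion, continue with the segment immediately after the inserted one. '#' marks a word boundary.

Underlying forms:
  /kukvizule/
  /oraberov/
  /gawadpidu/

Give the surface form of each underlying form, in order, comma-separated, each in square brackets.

[kukfizuli], [oraverov], [gawadbizu]

/kukvizule/:
  Rule 1 Progressive Voicing Assimilation: [kukvizule] → [kukfizule]
  Rule 2 Intervocalic Lenition: no change — [kukfizule]
  Rule 3 Palatal Assibilation: no change — [kukfizule]
  Rule 4 Final Vowel Raising: [kukfizule] → [kukfizuli]
/oraberov/:
  Rule 1 Progressive Voicing Assimilation: no change — [oraberov]
  Rule 2 Intervocalic Lenition: [oraberov] → [oraverov]
  Rule 3 Palatal Assibilation: no change — [oraverov]
  Rule 4 Final Vowel Raising: no change — [oraverov]
/gawadpidu/:
  Rule 1 Progressive Voicing Assimilation: [gawadpidu] → [gawadbidu]
  Rule 2 Intervocalic Lenition: [gawadbidu] → [gawadbizu]
  Rule 3 Palatal Assibilation: no change — [gawadbizu]
  Rule 4 Final Vowel Raising: no change — [gawadbizu]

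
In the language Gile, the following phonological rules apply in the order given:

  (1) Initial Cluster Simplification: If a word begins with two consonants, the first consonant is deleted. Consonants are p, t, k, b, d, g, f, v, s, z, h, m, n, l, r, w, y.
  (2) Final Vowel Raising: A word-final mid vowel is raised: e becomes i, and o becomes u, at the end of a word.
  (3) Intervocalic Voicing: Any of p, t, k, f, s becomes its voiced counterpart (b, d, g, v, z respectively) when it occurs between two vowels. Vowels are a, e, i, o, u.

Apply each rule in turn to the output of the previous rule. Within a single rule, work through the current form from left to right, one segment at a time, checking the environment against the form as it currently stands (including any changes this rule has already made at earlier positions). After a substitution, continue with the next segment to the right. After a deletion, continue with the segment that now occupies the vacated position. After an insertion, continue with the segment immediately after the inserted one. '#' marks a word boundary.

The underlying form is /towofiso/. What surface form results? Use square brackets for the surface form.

(1) Initial Cluster Simplification: no change — [towofiso]
(2) Final Vowel Raising: [towofiso] → [towofisu]
(3) Intervocalic Voicing: [towofisu] → [towovizu]

[towovizu]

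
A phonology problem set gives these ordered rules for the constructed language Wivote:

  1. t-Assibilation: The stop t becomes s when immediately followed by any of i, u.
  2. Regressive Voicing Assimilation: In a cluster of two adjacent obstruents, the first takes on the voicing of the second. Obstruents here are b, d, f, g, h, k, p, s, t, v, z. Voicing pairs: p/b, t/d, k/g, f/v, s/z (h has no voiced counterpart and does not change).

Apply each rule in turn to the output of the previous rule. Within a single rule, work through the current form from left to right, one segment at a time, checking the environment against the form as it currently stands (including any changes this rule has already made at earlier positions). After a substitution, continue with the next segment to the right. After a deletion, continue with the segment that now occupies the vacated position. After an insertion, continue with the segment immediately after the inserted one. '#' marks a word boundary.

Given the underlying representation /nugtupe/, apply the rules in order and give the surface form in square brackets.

[nuksupe]

1 t-Assibilation: [nugtupe] → [nugsupe]
2 Regressive Voicing Assimilation: [nugsupe] → [nuksupe]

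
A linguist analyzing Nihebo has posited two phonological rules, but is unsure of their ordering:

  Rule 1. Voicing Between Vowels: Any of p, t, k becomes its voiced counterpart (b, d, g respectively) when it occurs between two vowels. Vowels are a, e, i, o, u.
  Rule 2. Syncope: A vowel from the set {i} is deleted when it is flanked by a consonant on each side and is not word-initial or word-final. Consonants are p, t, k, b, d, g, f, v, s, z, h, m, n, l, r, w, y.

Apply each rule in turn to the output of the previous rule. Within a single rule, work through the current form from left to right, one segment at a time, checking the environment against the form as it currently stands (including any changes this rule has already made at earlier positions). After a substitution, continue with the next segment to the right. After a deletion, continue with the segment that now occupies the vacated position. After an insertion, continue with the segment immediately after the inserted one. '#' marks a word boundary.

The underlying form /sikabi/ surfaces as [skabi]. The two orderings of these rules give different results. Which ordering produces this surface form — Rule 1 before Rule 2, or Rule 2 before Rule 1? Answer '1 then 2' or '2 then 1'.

2 then 1

Order 1 then 2:
  1 Voicing Between Vowels: [sikabi] → [sigabi]
  2 Syncope: [sigabi] → [sgabi]
  result: [sgabi]
Order 2 then 1:
  2 Syncope: [sikabi] → [skabi]
  1 Voicing Between Vowels: no change — [skabi]
  result: [skabi]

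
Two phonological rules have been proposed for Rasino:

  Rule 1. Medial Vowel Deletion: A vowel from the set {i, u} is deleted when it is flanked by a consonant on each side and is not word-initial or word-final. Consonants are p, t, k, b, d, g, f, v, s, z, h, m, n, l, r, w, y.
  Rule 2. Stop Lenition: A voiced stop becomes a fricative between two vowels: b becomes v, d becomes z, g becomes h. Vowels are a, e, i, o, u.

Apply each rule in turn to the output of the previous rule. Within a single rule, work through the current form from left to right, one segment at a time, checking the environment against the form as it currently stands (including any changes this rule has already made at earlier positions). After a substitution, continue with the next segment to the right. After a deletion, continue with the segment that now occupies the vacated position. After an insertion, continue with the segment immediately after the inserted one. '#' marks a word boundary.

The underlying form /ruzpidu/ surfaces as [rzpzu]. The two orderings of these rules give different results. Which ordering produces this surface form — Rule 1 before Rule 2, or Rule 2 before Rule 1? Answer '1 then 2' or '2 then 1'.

Order 1 then 2:
  1 Medial Vowel Deletion: [ruzpidu] → [rzpdu]
  2 Stop Lenition: no change — [rzpdu]
  result: [rzpdu]
Order 2 then 1:
  2 Stop Lenition: [ruzpidu] → [ruzpizu]
  1 Medial Vowel Deletion: [ruzpizu] → [rzpzu]
  result: [rzpzu]

2 then 1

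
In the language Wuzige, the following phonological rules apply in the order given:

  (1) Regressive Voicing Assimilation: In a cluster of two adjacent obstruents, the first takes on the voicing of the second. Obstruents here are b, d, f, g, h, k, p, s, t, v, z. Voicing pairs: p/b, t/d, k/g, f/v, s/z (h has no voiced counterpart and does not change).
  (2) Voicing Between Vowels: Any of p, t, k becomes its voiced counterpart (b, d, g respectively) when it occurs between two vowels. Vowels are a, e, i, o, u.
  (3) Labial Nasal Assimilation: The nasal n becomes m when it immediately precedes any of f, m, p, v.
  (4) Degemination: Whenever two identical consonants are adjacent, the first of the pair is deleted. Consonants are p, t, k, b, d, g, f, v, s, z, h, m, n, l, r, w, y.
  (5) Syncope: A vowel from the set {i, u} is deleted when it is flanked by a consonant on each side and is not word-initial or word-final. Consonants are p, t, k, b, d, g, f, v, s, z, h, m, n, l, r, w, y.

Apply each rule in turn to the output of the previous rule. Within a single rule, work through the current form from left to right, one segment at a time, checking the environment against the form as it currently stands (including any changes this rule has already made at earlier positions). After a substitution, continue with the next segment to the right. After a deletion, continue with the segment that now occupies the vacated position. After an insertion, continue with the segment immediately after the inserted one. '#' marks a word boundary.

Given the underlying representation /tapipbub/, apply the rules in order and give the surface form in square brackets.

(1) Regressive Voicing Assimilation: [tapipbub] → [tapibbub]
(2) Voicing Between Vowels: [tapibbub] → [tabibbub]
(3) Labial Nasal Assimilation: no change — [tabibbub]
(4) Degemination: [tabibbub] → [tabibub]
(5) Syncope: [tabibub] → [tabbb]

[tabbb]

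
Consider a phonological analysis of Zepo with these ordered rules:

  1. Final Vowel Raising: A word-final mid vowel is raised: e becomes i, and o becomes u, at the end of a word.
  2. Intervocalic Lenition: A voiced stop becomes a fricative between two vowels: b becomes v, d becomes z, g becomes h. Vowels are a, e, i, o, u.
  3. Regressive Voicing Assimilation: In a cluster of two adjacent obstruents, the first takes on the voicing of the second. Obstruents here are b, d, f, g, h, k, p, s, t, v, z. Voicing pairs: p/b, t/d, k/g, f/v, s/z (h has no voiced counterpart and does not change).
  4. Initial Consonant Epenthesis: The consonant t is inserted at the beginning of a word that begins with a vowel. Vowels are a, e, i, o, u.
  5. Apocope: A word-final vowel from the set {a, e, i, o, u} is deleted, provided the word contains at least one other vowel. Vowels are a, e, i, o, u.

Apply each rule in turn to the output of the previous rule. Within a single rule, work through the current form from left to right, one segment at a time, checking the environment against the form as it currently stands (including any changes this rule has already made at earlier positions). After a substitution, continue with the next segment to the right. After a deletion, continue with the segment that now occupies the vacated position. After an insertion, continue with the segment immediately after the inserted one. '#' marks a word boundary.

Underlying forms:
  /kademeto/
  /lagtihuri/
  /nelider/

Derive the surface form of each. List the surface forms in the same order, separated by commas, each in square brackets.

[kazemet], [laktihur], [nelizer]

/kademeto/:
  1 Final Vowel Raising: [kademeto] → [kademetu]
  2 Intervocalic Lenition: [kademetu] → [kazemetu]
  3 Regressive Voicing Assimilation: no change — [kazemetu]
  4 Initial Consonant Epenthesis: no change — [kazemetu]
  5 Apocope: [kazemetu] → [kazemet]
/lagtihuri/:
  1 Final Vowel Raising: no change — [lagtihuri]
  2 Intervocalic Lenition: no change — [lagtihuri]
  3 Regressive Voicing Assimilation: [lagtihuri] → [laktihuri]
  4 Initial Consonant Epenthesis: no change — [laktihuri]
  5 Apocope: [laktihuri] → [laktihur]
/nelider/:
  1 Final Vowel Raising: no change — [nelider]
  2 Intervocalic Lenition: [nelider] → [nelizer]
  3 Regressive Voicing Assimilation: no change — [nelizer]
  4 Initial Consonant Epenthesis: no change — [nelizer]
  5 Apocope: no change — [nelizer]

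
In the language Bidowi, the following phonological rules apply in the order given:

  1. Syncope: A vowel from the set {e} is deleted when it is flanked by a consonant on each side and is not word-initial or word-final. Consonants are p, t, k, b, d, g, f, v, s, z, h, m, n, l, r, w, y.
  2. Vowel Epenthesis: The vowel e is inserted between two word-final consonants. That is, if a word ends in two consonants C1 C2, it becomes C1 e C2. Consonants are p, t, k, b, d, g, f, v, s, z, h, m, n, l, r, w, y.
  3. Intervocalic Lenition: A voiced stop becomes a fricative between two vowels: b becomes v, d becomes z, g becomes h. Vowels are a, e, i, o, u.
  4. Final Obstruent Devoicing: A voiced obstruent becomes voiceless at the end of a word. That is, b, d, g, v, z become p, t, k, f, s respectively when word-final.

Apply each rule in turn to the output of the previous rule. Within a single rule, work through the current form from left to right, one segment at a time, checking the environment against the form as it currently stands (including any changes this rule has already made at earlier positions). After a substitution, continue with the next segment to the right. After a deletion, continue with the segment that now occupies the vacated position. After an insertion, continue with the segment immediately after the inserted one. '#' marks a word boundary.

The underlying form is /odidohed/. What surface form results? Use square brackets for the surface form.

1 Syncope: [odidohed] → [odidohd]
2 Vowel Epenthesis: [odidohd] → [odidohed]
3 Intervocalic Lenition: [odidohed] → [ozizohed]
4 Final Obstruent Devoicing: [ozizohed] → [ozizohet]

[ozizohet]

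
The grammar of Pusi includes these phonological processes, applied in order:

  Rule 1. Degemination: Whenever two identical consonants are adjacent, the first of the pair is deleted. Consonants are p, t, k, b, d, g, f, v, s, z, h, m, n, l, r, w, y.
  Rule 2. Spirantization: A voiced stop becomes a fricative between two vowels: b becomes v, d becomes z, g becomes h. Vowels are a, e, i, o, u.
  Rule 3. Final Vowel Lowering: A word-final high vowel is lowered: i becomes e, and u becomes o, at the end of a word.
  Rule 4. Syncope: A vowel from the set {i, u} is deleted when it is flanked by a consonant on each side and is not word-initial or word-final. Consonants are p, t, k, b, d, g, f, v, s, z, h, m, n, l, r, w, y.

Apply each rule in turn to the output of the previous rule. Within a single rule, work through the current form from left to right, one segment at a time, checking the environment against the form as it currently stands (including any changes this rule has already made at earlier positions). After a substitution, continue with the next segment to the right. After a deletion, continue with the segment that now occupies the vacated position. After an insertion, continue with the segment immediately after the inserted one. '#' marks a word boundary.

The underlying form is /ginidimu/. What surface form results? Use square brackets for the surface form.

[gnzmo]

Rule 1 Degemination: no change — [ginidimu]
Rule 2 Spirantization: [ginidimu] → [ginizimu]
Rule 3 Final Vowel Lowering: [ginizimu] → [ginizimo]
Rule 4 Syncope: [ginizimo] → [gnzmo]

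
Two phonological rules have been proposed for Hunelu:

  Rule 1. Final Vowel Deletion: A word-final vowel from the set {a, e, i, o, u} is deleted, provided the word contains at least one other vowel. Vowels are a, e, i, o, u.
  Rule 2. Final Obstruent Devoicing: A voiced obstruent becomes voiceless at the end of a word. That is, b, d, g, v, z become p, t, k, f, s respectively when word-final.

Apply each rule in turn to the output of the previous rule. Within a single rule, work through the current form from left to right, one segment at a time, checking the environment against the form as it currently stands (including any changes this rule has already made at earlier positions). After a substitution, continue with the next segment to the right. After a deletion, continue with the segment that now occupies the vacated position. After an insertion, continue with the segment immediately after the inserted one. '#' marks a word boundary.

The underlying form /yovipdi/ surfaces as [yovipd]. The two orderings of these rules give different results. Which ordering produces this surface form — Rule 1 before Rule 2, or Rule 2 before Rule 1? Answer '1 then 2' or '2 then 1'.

Order 1 then 2:
  1 Final Vowel Deletion: [yovipdi] → [yovipd]
  2 Final Obstruent Devoicing: [yovipd] → [yovipt]
  result: [yovipt]
Order 2 then 1:
  2 Final Obstruent Devoicing: no change — [yovipdi]
  1 Final Vowel Deletion: [yovipdi] → [yovipd]
  result: [yovipd]

2 then 1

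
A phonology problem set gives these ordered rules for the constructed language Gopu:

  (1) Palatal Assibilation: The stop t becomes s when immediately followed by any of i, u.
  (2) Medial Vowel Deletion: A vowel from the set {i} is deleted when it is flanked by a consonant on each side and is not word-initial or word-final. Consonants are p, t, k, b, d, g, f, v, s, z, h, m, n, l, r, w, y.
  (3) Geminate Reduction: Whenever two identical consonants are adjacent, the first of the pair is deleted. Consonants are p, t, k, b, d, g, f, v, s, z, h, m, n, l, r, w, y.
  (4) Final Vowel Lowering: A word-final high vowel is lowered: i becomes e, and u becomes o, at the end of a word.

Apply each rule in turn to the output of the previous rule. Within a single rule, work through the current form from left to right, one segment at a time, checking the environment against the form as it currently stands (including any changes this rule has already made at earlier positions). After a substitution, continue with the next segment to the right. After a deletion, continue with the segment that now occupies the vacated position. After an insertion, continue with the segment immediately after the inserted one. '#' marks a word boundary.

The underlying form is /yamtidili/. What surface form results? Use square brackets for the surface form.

(1) Palatal Assibilation: [yamtidili] → [yamsidili]
(2) Medial Vowel Deletion: [yamsidili] → [yamsdli]
(3) Geminate Reduction: no change — [yamsdli]
(4) Final Vowel Lowering: [yamsdli] → [yamsdle]

[yamsdle]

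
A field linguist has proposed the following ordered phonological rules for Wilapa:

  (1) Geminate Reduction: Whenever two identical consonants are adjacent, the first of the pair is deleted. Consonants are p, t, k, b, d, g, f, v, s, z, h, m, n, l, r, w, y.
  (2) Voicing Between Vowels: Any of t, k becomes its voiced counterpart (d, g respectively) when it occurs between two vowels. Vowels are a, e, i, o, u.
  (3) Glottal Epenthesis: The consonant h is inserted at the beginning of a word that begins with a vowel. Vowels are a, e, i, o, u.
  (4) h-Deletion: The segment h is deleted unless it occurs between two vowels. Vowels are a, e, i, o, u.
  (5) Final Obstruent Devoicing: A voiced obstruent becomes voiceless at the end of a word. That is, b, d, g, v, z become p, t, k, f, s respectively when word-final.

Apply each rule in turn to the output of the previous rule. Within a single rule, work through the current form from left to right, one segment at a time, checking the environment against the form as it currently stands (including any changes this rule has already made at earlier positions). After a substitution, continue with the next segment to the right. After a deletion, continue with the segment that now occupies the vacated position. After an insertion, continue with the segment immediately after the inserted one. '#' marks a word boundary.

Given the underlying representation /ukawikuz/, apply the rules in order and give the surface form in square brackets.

[ugawigus]

(1) Geminate Reduction: no change — [ukawikuz]
(2) Voicing Between Vowels: [ukawikuz] → [ugawiguz]
(3) Glottal Epenthesis: [ugawiguz] → [hugawiguz]
(4) h-Deletion: [hugawiguz] → [ugawiguz]
(5) Final Obstruent Devoicing: [ugawiguz] → [ugawigus]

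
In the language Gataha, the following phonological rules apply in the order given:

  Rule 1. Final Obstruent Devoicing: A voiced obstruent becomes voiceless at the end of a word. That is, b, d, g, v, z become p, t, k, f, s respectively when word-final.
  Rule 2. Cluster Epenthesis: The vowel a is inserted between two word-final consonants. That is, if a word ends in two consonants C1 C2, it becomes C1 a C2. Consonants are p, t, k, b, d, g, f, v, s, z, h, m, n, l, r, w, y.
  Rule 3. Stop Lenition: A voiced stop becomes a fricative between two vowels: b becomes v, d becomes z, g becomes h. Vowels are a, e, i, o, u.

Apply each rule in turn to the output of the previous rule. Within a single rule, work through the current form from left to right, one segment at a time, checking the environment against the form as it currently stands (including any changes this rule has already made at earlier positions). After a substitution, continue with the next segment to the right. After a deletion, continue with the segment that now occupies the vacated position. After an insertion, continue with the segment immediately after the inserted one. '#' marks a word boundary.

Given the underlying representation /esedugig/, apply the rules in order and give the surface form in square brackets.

[esezuhik]

Rule 1 Final Obstruent Devoicing: [esedugig] → [esedugik]
Rule 2 Cluster Epenthesis: no change — [esedugik]
Rule 3 Stop Lenition: [esedugik] → [esezuhik]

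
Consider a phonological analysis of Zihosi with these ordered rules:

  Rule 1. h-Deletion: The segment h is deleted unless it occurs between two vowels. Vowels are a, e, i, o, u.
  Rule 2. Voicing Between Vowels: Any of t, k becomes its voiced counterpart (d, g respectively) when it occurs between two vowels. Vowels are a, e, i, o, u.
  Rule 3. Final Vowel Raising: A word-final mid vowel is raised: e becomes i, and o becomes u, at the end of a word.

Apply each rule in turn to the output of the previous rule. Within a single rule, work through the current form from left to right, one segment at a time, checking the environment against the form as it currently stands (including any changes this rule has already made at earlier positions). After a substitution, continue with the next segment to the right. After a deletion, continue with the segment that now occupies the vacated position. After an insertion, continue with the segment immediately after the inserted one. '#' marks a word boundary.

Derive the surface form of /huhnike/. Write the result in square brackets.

[unigi]

Rule 1 h-Deletion: [huhnike] → [unike]
Rule 2 Voicing Between Vowels: [unike] → [unige]
Rule 3 Final Vowel Raising: [unige] → [unigi]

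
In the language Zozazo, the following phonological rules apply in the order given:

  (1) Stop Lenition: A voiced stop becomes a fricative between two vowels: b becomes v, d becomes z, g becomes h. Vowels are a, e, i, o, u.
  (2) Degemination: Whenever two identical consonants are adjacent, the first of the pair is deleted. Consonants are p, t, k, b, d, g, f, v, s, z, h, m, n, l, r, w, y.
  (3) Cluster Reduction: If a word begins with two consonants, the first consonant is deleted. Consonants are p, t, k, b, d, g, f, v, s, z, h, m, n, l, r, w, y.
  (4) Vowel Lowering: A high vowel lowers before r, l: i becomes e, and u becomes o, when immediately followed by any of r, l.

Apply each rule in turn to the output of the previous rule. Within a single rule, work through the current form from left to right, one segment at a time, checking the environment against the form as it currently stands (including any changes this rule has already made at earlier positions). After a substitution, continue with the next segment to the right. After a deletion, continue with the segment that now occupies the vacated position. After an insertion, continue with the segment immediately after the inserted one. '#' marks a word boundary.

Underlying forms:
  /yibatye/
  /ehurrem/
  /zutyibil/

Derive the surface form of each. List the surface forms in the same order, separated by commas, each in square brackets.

/yibatye/:
  (1) Stop Lenition: [yibatye] → [yivatye]
  (2) Degemination: no change — [yivatye]
  (3) Cluster Reduction: no change — [yivatye]
  (4) Vowel Lowering: no change — [yivatye]
/ehurrem/:
  (1) Stop Lenition: no change — [ehurrem]
  (2) Degemination: [ehurrem] → [ehurem]
  (3) Cluster Reduction: no change — [ehurem]
  (4) Vowel Lowering: [ehurem] → [ehorem]
/zutyibil/:
  (1) Stop Lenition: [zutyibil] → [zutyivil]
  (2) Degemination: no change — [zutyivil]
  (3) Cluster Reduction: no change — [zutyivil]
  (4) Vowel Lowering: [zutyivil] → [zutyivel]

[yivatye], [ehorem], [zutyivel]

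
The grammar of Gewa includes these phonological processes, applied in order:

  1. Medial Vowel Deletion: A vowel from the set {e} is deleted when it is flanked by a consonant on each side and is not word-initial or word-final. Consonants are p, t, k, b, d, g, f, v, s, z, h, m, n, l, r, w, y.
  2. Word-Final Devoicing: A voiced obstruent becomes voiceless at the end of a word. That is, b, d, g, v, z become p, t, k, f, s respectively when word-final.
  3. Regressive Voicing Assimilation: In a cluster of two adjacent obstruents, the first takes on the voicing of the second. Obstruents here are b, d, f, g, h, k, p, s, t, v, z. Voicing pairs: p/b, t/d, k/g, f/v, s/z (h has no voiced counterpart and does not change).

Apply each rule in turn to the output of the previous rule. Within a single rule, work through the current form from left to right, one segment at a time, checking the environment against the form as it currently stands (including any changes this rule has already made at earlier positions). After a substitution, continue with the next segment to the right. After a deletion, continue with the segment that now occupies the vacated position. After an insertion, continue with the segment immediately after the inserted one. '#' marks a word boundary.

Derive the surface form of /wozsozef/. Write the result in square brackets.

[wossosf]

1 Medial Vowel Deletion: [wozsozef] → [wozsozf]
2 Word-Final Devoicing: no change — [wozsozf]
3 Regressive Voicing Assimilation: [wozsozf] → [wossosf]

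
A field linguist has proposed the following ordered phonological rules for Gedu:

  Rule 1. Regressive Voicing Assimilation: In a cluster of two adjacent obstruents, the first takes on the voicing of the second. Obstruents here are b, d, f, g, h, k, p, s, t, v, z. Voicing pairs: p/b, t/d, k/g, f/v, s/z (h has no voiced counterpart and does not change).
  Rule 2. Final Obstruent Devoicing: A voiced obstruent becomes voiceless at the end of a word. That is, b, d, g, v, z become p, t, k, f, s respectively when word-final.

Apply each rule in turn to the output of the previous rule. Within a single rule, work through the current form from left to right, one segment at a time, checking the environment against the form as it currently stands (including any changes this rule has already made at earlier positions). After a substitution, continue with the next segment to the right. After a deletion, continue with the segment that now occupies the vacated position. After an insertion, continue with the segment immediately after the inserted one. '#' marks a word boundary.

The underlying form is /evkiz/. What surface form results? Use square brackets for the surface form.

Rule 1 Regressive Voicing Assimilation: [evkiz] → [efkiz]
Rule 2 Final Obstruent Devoicing: [efkiz] → [efkis]

[efkis]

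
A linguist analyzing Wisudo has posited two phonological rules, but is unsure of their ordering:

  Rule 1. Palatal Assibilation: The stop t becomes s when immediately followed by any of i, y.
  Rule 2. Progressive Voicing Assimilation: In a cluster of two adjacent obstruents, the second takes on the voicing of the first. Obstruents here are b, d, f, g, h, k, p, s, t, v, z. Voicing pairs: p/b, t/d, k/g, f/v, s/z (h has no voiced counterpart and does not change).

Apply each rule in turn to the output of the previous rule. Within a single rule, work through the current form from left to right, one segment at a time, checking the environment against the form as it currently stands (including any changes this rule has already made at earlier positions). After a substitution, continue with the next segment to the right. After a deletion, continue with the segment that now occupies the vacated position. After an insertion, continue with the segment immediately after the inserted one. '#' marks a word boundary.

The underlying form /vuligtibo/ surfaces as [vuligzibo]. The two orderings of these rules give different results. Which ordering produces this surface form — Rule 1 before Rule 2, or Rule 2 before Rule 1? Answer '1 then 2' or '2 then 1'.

Order 1 then 2:
  1 Palatal Assibilation: [vuligtibo] → [vuligsibo]
  2 Progressive Voicing Assimilation: [vuligsibo] → [vuligzibo]
  result: [vuligzibo]
Order 2 then 1:
  2 Progressive Voicing Assimilation: [vuligtibo] → [vuligdibo]
  1 Palatal Assibilation: no change — [vuligdibo]
  result: [vuligdibo]

1 then 2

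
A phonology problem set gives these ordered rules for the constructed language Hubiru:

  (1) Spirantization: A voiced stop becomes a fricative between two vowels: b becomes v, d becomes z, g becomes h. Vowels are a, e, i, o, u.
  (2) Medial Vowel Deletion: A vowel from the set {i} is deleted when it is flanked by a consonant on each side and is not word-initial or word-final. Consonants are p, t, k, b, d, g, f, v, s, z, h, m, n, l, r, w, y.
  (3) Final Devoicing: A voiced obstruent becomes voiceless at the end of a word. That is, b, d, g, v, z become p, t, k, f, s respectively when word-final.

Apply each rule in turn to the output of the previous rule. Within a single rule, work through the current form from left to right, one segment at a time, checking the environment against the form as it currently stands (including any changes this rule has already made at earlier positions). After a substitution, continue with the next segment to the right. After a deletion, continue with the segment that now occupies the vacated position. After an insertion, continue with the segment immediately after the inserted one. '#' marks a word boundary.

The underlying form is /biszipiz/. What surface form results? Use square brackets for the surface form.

(1) Spirantization: no change — [biszipiz]
(2) Medial Vowel Deletion: [biszipiz] → [bszpz]
(3) Final Devoicing: [bszpz] → [bszps]

[bszps]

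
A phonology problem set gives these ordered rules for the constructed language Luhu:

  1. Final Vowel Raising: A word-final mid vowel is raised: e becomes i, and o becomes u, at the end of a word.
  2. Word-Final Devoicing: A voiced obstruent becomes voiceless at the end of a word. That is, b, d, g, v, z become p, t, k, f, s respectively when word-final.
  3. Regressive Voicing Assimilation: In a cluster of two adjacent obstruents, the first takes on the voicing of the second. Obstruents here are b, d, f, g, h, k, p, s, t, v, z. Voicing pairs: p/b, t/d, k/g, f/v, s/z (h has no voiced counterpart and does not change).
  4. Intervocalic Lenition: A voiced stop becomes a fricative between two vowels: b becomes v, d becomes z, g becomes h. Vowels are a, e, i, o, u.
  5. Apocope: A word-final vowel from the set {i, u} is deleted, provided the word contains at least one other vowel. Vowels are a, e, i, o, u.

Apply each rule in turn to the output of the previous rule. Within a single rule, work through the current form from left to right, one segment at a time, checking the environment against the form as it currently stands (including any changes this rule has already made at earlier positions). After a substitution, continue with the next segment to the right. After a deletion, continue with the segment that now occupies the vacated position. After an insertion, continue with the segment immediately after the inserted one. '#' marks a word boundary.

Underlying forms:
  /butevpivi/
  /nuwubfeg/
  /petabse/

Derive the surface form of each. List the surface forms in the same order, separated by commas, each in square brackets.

/butevpivi/:
  1 Final Vowel Raising: no change — [butevpivi]
  2 Word-Final Devoicing: no change — [butevpivi]
  3 Regressive Voicing Assimilation: [butevpivi] → [butefpivi]
  4 Intervocalic Lenition: no change — [butefpivi]
  5 Apocope: [butefpivi] → [butefpiv]
/nuwubfeg/:
  1 Final Vowel Raising: no change — [nuwubfeg]
  2 Word-Final Devoicing: [nuwubfeg] → [nuwubfek]
  3 Regressive Voicing Assimilation: [nuwubfek] → [nuwupfek]
  4 Intervocalic Lenition: no change — [nuwupfek]
  5 Apocope: no change — [nuwupfek]
/petabse/:
  1 Final Vowel Raising: [petabse] → [petabsi]
  2 Word-Final Devoicing: no change — [petabsi]
  3 Regressive Voicing Assimilation: [petabsi] → [petapsi]
  4 Intervocalic Lenition: no change — [petapsi]
  5 Apocope: [petapsi] → [petaps]

[butefpiv], [nuwupfek], [petaps]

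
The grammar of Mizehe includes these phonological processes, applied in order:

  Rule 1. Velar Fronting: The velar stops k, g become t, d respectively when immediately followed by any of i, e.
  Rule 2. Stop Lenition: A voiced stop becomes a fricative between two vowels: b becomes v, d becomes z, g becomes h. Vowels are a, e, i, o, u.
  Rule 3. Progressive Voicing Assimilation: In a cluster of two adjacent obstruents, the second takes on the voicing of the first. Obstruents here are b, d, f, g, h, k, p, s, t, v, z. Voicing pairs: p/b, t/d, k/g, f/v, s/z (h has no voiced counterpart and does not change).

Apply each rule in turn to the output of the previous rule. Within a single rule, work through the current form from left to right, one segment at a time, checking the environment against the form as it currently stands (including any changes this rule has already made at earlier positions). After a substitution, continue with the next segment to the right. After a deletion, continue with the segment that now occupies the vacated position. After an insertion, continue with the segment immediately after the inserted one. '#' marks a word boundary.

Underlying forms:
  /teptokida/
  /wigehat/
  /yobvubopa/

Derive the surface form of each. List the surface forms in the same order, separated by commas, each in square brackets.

/teptokida/:
  Rule 1 Velar Fronting: [teptokida] → [teptotida]
  Rule 2 Stop Lenition: [teptotida] → [teptotiza]
  Rule 3 Progressive Voicing Assimilation: no change — [teptotiza]
/wigehat/:
  Rule 1 Velar Fronting: [wigehat] → [widehat]
  Rule 2 Stop Lenition: [widehat] → [wizehat]
  Rule 3 Progressive Voicing Assimilation: no change — [wizehat]
/yobvubopa/:
  Rule 1 Velar Fronting: no change — [yobvubopa]
  Rule 2 Stop Lenition: [yobvubopa] → [yobvuvopa]
  Rule 3 Progressive Voicing Assimilation: no change — [yobvuvopa]

[teptotiza], [wizehat], [yobvuvopa]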